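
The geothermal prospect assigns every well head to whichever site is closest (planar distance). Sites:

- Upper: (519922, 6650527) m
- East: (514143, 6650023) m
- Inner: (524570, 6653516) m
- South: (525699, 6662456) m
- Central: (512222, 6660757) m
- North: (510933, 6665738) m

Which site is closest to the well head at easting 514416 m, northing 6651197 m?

East

Squared distances to each site:
Upper: 30764936.000; East: 1452805.000; Inner: 108481477.000; South: 254071170.000; Central: 96207236.000; North: 223571970.000.
Minimum at East.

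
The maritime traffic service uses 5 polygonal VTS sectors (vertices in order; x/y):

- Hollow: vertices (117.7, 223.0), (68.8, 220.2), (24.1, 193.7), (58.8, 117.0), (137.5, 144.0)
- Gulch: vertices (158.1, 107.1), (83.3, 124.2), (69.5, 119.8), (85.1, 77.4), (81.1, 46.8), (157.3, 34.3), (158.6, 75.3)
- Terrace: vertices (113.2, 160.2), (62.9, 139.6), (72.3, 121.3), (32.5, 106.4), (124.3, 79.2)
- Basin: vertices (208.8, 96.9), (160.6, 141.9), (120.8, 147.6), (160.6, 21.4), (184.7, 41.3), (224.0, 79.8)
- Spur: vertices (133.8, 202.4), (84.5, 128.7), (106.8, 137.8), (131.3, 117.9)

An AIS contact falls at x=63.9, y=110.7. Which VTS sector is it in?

Cast a ray rightward from (63.9, 110.7). For each polygon, the edges (by vertex number in listed order) whose endpoints lie on opposite sides of y = 110.7, where each meets that height, and whether that is right or left of the point:
Hollow: no edge straddles that height → 0 crossings.
Gulch: 1–2 at x≈142.35 (right), 3–4 at x≈72.85 (right) → 2 crossings.
Terrace: 3–4 at x≈43.99 (left), 5–1 at x≈119.98 (right) → 1 crossing.
Basin: 1–2 at x≈194.02 (right), 3–4 at x≈132.44 (right) → 2 crossings.
Spur: no edge straddles that height → 0 crossings.
Only Terrace has an odd count, so the point is inside Terrace.

Terrace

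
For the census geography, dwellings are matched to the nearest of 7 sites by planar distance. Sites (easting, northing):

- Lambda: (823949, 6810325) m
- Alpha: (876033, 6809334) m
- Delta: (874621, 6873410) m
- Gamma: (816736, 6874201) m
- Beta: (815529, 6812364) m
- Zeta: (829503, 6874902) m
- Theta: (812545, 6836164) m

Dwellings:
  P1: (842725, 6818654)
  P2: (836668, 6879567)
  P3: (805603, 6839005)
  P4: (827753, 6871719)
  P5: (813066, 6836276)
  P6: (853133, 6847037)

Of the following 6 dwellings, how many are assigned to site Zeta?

P1 → Lambda
P2 → Zeta
P3 → Theta
P4 → Zeta
P5 → Theta
P6 → Delta
2 of the 6 go to Zeta.

2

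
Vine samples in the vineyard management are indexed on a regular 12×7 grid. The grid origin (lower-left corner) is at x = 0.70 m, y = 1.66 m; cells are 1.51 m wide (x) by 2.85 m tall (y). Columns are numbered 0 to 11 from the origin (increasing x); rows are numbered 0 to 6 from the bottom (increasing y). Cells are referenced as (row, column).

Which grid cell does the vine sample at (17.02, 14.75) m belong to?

Column index: ⌊(17.02 − 0.70) / 1.51⌋ = ⌊10.808⌋ = 10
Row offset from origin: ⌊(14.75 − 1.66) / 2.85⌋ = ⌊4.593⌋ = 4 → row 4

(4, 10)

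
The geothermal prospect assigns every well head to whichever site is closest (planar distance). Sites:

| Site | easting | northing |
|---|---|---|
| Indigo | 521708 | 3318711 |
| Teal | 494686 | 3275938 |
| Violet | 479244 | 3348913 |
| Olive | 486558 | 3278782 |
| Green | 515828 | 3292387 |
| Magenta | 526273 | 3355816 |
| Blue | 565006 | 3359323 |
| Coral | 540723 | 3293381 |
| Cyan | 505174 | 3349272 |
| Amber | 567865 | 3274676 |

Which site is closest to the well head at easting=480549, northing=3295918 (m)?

Squared distances to each site:
Indigo: 2213584130.000; Teal: 599055169.000; Violet: 2810173050.000; Olive: 329750577.000; Green: 1257075802.000; Magenta: 5678454580.000; Blue: 11153178874.000; Coral: 3627346645.000; Cyan: 3453039941.000; Amber: 8075306420.000.
Minimum at Olive.

Olive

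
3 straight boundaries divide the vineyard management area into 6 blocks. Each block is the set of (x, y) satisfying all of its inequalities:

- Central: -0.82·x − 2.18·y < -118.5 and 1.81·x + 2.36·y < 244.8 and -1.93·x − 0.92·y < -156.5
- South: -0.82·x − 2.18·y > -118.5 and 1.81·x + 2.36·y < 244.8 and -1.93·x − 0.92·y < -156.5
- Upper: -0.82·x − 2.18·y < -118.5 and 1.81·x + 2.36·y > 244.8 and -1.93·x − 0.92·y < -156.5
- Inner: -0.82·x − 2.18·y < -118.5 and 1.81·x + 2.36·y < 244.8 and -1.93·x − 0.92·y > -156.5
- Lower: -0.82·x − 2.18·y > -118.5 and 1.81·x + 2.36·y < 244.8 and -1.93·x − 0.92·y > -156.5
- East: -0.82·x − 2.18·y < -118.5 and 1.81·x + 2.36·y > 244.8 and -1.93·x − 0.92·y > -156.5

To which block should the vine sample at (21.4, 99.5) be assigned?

East

-0.82·21.4 − 2.18·99.5 = -234.458, which is < -118.5
1.81·21.4 + 2.36·99.5 = 273.554, which is > 244.8
-1.93·21.4 − 0.92·99.5 = -132.842, which is > -156.5
This sign pattern matches East.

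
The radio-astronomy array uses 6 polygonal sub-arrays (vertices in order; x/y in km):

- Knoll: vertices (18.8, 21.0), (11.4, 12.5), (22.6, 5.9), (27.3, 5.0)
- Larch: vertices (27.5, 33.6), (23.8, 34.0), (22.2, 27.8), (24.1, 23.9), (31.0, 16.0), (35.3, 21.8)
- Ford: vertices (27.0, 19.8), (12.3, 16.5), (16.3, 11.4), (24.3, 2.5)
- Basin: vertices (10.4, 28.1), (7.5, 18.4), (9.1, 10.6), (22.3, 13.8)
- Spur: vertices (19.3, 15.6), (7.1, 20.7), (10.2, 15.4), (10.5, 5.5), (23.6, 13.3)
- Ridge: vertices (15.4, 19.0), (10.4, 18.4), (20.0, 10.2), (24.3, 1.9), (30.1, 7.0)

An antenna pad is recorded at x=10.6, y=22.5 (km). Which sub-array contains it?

Cast a ray rightward from (10.6, 22.5). For each polygon, the edges (by vertex number in listed order) whose endpoints lie on opposite sides of y = 22.5, where each meets that height, and whether that is right or left of the point:
Knoll: no edge straddles that height → 0 crossings.
Larch: 4–5 at x≈25.32 (right), 6–1 at x≈34.84 (right) → 2 crossings.
Ford: no edge straddles that height → 0 crossings.
Basin: 1–2 at x≈8.73 (left), 4–1 at x≈15.06 (right) → 1 crossing.
Spur: no edge straddles that height → 0 crossings.
Ridge: no edge straddles that height → 0 crossings.
Only Basin has an odd count, so the point is inside Basin.

Basin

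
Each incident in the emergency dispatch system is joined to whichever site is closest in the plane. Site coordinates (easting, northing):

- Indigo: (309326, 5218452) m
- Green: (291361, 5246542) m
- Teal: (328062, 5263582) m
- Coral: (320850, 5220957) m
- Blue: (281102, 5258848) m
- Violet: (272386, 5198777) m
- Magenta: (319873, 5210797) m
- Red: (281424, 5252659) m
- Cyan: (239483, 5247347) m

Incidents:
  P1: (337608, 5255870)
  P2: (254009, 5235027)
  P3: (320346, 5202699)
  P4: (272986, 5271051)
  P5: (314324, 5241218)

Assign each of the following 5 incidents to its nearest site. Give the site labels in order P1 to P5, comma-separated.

P1 → Teal (d²=150601060.00)
P2 → Cyan (d²=362787076.00)
P3 → Magenta (d²=65801333.00)
P4 → Blue (d²=214782665.00)
P5 → Coral (d²=453096797.00)

Teal, Cyan, Magenta, Blue, Coral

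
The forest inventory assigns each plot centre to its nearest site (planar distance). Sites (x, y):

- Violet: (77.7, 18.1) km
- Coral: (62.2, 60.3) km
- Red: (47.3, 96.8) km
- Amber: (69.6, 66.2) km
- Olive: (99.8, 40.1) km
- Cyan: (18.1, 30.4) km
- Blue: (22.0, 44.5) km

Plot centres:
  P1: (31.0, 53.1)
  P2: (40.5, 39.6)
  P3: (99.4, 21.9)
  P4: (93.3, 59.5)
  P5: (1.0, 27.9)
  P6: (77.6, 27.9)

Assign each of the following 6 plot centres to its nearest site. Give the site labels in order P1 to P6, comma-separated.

Blue, Blue, Olive, Olive, Cyan, Violet

P1 → Blue (d²=154.96)
P2 → Blue (d²=366.26)
P3 → Olive (d²=331.40)
P4 → Olive (d²=418.61)
P5 → Cyan (d²=298.66)
P6 → Violet (d²=96.05)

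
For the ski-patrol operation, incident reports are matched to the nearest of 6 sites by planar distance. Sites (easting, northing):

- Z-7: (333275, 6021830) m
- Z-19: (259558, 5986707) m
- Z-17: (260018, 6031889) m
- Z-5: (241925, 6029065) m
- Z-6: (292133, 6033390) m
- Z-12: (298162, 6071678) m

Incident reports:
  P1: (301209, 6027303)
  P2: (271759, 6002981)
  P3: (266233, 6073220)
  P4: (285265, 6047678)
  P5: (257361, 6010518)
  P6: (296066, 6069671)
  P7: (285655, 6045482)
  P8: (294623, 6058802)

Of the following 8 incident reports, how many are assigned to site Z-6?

3

P1 → Z-6
P2 → Z-19
P3 → Z-12
P4 → Z-6
P5 → Z-17
P6 → Z-12
P7 → Z-6
P8 → Z-12
3 of the 8 go to Z-6.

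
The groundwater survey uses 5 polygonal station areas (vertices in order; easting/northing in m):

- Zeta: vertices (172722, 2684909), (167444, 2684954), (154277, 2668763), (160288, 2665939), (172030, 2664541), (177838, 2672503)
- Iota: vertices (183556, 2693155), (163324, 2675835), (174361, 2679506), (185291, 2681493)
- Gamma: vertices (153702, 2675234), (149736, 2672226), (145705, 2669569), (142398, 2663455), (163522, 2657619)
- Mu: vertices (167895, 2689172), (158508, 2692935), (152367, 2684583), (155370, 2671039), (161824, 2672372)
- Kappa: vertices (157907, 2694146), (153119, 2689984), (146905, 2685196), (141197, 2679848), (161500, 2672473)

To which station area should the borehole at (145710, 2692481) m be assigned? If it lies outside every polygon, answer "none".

Cast a ray rightward from (145710, 2692481). For each polygon, the edges (by vertex number in listed order) whose endpoints lie on opposite sides of northing = 2692481, where each meets that height, and whether that is right or left of the point:
Zeta: no edge straddles that height → 0 crossings.
Iota: 1–2 at easting≈182768.7 (right), 4–1 at easting≈183656.3 (right) → 2 crossings.
Gamma: no edge straddles that height → 0 crossings.
Mu: 1–2 at easting≈159640.5 (right), 2–3 at easting≈158174.2 (right) → 2 crossings.
Kappa: 1–2 at easting≈155991.6 (right), 5–1 at easting≈158183.0 (right) → 2 crossings.
All counts are even, so the point lies outside every listed polygon.

none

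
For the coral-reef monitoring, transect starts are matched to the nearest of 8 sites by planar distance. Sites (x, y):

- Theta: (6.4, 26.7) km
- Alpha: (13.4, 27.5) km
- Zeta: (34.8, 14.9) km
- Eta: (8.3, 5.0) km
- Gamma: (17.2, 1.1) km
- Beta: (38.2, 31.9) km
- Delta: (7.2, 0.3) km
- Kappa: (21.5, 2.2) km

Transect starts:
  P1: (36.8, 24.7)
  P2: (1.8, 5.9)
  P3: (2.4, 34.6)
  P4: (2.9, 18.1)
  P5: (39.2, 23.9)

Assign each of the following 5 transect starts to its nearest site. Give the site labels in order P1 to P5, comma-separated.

Beta, Eta, Theta, Theta, Beta

P1 → Beta (d²=53.80)
P2 → Eta (d²=43.06)
P3 → Theta (d²=78.41)
P4 → Theta (d²=86.21)
P5 → Beta (d²=65.00)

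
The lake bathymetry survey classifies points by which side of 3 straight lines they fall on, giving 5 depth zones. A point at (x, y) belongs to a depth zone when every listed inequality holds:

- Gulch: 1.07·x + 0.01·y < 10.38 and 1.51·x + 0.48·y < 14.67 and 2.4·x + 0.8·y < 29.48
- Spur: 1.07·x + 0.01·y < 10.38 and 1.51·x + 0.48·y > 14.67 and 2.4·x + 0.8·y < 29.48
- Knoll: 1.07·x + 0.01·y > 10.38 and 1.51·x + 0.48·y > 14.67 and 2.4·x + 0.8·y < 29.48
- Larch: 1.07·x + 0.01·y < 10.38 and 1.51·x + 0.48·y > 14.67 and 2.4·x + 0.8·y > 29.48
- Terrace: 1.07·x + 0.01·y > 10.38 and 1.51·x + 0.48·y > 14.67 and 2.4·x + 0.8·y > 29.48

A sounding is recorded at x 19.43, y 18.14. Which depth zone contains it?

Terrace

1.07·19.43 + 0.01·18.14 = 20.972, which is > 10.38
1.51·19.43 + 0.48·18.14 = 38.047, which is > 14.67
2.4·19.43 + 0.8·18.14 = 61.144, which is > 29.48
This sign pattern matches Terrace.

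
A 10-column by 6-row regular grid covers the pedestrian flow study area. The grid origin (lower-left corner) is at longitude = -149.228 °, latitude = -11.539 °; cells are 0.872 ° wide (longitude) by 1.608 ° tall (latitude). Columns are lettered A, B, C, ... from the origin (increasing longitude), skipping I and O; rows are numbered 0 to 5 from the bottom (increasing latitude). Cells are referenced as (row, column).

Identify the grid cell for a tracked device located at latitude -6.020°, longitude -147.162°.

(3, C)

Column index: ⌊(-147.162 − -149.228) / 0.872⌋ = ⌊2.369⌋ = 2 → column C
Row offset from origin: ⌊(-6.020 − -11.539) / 1.608⌋ = ⌊3.432⌋ = 3 → row 3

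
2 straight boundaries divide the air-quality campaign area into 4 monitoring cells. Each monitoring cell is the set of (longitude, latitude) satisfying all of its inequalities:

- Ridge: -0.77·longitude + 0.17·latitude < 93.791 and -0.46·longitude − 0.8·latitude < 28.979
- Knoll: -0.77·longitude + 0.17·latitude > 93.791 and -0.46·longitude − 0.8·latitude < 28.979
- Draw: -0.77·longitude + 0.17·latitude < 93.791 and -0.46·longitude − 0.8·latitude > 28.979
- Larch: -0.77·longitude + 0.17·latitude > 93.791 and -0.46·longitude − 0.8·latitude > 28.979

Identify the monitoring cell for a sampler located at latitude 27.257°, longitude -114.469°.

Draw

-0.77·-114.469 + 0.17·27.257 = 92.775, which is < 93.791
-0.46·-114.469 − 0.8·27.257 = 30.850, which is > 28.979
This sign pattern matches Draw.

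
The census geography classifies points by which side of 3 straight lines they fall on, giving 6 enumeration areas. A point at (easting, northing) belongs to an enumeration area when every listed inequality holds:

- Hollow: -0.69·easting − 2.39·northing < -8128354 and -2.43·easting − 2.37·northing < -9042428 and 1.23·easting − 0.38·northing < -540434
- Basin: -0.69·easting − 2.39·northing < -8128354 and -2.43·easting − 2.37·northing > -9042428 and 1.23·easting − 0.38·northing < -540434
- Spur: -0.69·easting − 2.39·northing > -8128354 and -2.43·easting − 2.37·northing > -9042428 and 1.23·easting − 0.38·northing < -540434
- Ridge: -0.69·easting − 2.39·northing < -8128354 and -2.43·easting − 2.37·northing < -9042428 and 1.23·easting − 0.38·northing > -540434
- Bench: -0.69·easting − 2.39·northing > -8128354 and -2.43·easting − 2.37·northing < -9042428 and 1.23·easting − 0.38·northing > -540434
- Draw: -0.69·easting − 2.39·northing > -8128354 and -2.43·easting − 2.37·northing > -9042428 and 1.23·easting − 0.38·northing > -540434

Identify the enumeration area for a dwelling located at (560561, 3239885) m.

-0.69·560561 − 2.39·3239885 = -8130112.240, which is < -8128354
-2.43·560561 − 2.37·3239885 = -9040690.680, which is > -9042428
1.23·560561 − 0.38·3239885 = -541666.270, which is < -540434
This sign pattern matches Basin.

Basin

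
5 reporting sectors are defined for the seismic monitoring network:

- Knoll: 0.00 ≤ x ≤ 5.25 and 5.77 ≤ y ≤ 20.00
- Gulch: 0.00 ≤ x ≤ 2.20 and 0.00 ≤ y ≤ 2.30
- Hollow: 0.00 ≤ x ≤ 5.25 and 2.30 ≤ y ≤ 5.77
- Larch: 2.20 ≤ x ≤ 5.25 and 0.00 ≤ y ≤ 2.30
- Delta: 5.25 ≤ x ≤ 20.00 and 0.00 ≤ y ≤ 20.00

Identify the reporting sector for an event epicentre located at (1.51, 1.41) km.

The point has x = 1.51 and y = 1.41.
Only Gulch satisfies 0.00 ≤ x ≤ 2.20 and 0.00 ≤ y ≤ 2.30.

Gulch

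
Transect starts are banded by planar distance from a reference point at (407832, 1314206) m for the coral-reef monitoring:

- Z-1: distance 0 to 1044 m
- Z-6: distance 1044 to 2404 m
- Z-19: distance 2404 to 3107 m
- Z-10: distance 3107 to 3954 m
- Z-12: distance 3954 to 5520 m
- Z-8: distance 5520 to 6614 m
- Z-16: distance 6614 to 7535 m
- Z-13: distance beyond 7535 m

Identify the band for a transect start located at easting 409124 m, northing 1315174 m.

Z-6

Distance = √((409124−407832)² + (1315174−1314206)²) = √(1669264.000 + 937024.000) = 1614.400 m.
1044 ≤ 1614.400 < 2404 → Z-6.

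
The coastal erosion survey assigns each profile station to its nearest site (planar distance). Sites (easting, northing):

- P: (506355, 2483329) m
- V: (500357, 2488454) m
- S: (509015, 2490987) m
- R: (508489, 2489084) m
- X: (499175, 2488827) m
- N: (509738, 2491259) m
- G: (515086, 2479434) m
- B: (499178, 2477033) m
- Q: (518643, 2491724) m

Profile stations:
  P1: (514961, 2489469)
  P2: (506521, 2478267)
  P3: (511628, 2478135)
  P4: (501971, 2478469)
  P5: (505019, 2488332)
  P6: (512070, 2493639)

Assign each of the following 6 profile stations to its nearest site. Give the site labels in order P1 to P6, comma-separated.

P1 → Q (d²=18642149.00)
P2 → P (d²=25651400.00)
P3 → G (d²=13645165.00)
P4 → B (d²=9862945.00)
P5 → R (d²=12606404.00)
P6 → N (d²=11102624.00)

Q, P, G, B, R, N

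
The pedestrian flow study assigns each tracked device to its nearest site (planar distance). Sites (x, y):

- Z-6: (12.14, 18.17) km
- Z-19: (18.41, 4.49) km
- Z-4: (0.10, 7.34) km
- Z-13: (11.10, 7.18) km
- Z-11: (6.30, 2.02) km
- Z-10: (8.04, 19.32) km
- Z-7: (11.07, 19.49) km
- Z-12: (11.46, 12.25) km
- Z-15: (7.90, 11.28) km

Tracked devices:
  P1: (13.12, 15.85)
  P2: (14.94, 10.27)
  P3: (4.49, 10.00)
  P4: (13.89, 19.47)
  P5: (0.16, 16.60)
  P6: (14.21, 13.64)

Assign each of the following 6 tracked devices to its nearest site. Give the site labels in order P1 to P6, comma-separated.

Z-6, Z-12, Z-15, Z-6, Z-10, Z-12

P1 → Z-6 (d²=6.34)
P2 → Z-12 (d²=16.03)
P3 → Z-15 (d²=13.27)
P4 → Z-6 (d²=4.75)
P5 → Z-10 (d²=69.49)
P6 → Z-12 (d²=9.49)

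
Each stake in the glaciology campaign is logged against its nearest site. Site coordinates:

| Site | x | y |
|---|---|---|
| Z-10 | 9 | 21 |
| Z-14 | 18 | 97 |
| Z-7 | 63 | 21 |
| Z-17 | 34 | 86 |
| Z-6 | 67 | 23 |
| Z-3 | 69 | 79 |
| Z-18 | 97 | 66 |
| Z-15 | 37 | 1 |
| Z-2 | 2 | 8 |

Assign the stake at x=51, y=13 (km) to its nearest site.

Squared distances to each site:
Z-10: 1828.000; Z-14: 8145.000; Z-7: 208.000; Z-17: 5618.000; Z-6: 356.000; Z-3: 4680.000; Z-18: 4925.000; Z-15: 340.000; Z-2: 2426.000.
Minimum at Z-7.

Z-7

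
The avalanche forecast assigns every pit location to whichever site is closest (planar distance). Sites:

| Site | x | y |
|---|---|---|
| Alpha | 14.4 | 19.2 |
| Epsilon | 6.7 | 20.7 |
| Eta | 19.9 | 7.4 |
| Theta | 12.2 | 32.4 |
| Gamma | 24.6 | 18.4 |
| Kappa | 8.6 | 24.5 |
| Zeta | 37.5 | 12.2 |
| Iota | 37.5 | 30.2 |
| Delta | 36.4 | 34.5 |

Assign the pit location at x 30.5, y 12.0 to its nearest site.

Zeta

Squared distances to each site:
Alpha: 311.050; Epsilon: 642.130; Eta: 133.520; Theta: 751.050; Gamma: 75.770; Kappa: 635.860; Zeta: 49.040; Iota: 380.240; Delta: 541.060.
Minimum at Zeta.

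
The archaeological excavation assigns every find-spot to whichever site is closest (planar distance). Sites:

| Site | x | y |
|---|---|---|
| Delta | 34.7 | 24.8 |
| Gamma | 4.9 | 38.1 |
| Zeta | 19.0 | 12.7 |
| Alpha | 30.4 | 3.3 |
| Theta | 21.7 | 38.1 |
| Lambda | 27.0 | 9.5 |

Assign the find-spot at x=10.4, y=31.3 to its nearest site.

Gamma

Squared distances to each site:
Delta: 632.740; Gamma: 76.490; Zeta: 419.920; Alpha: 1184.000; Theta: 173.930; Lambda: 750.800.
Minimum at Gamma.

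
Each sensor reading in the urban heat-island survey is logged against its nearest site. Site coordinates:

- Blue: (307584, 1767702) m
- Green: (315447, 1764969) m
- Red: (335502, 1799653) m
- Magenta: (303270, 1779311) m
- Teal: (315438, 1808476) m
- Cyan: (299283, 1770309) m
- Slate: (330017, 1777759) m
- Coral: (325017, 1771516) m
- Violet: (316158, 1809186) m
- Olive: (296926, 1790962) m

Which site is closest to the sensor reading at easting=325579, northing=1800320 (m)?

Red

Squared distances to each site:
Blue: 1387753949.000; Green: 1352350625.000; Red: 98910818.000; Magenta: 939069562.000; Teal: 169360217.000; Cyan: 1592139737.000; Slate: 528694565.000; Coral: 829986260.000; Violet: 167361197.000; Olive: 908566573.000.
Minimum at Red.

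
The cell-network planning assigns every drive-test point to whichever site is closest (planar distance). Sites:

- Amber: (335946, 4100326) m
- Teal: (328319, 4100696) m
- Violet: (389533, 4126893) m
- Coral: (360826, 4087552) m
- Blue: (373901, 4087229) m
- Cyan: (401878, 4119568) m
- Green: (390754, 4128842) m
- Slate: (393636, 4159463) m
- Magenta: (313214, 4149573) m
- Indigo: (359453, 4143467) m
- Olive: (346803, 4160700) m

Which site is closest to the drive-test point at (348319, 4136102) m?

Indigo

Squared distances to each site:
Amber: 1433013305.000; Teal: 1653584836.000; Violet: 1783399477.000; Coral: 2513527549.000; Blue: 3043008853.000; Cyan: 3141939637.000; Green: 1853436825.000; Slate: 2599366810.000; Magenta: 1413828866.000; Indigo: 178209181.000; Olive: 607359860.000.
Minimum at Indigo.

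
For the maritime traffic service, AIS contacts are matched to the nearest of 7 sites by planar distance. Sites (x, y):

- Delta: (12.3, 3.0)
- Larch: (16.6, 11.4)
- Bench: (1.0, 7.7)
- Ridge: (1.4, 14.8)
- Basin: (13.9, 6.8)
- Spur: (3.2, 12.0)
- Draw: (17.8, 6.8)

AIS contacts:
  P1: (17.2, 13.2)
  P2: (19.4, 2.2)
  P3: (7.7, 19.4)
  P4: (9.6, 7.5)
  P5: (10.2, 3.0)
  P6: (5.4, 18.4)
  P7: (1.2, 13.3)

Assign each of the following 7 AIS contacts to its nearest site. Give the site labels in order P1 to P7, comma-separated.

P1 → Larch (d²=3.60)
P2 → Draw (d²=23.72)
P3 → Ridge (d²=60.85)
P4 → Basin (d²=18.98)
P5 → Delta (d²=4.41)
P6 → Ridge (d²=28.96)
P7 → Ridge (d²=2.29)

Larch, Draw, Ridge, Basin, Delta, Ridge, Ridge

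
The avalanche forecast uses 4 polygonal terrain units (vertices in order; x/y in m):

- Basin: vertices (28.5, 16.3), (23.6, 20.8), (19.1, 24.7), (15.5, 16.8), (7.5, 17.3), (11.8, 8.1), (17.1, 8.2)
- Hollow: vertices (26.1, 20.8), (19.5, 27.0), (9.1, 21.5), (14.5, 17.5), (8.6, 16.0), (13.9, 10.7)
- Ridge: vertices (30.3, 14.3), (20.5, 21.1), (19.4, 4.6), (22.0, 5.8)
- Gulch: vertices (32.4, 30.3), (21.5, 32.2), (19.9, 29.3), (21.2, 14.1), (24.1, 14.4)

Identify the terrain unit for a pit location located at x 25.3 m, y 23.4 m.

Gulch

Cast a ray rightward from (25.3, 23.4). For each polygon, the edges (by vertex number in listed order) whose endpoints lie on opposite sides of y = 23.4, where each meets that height, and whether that is right or left of the point:
Basin: 2–3 at x≈20.60 (left), 3–4 at x≈18.51 (left) → 0 crossings.
Hollow: 1–2 at x≈23.33 (left), 2–3 at x≈12.69 (left) → 0 crossings.
Ridge: no edge straddles that height → 0 crossings.
Gulch: 3–4 at x≈20.40 (left), 5–1 at x≈28.80 (right) → 1 crossing.
Only Gulch has an odd count, so the point is inside Gulch.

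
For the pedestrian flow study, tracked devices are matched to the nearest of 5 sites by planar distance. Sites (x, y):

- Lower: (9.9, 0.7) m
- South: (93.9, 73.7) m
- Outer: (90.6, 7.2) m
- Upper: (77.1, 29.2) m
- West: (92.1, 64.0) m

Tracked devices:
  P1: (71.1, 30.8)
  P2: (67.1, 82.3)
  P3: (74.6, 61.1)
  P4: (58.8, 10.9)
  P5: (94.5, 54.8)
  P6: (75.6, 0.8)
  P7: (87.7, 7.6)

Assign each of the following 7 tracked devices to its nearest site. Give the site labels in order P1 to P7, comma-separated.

Upper, South, West, Upper, West, Outer, Outer

P1 → Upper (d²=38.56)
P2 → South (d²=792.20)
P3 → West (d²=314.66)
P4 → Upper (d²=669.78)
P5 → West (d²=90.40)
P6 → Outer (d²=265.96)
P7 → Outer (d²=8.57)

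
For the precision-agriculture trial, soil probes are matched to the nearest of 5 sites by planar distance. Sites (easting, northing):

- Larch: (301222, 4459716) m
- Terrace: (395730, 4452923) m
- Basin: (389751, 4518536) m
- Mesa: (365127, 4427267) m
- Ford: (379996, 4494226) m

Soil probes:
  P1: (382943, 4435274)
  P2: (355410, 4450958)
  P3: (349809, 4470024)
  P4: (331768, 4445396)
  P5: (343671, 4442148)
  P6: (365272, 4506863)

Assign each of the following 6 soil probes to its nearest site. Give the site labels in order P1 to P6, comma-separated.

Mesa, Mesa, Ford, Larch, Mesa, Ford

P1 → Mesa (d²=381521905.00)
P2 → Mesa (d²=655683570.00)
P3 → Ford (d²=1496991773.00)
P4 → Larch (d²=1138120516.00)
P5 → Mesa (d²=681804097.00)
P6 → Ford (d²=376489945.00)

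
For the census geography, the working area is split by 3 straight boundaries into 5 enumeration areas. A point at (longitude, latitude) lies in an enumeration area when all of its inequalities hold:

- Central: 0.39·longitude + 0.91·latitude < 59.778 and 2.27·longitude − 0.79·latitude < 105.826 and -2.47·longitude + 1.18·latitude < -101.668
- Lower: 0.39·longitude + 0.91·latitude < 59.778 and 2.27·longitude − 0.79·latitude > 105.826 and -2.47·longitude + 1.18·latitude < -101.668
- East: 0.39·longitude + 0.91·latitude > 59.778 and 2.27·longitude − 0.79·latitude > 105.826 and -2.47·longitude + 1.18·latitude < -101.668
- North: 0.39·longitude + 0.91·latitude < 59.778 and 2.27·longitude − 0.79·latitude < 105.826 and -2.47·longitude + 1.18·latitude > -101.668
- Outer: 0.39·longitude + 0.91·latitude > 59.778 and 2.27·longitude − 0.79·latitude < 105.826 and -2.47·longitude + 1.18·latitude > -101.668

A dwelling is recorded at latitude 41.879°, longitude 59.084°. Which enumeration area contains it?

0.39·59.084 + 0.91·41.879 = 61.153, which is > 59.778
2.27·59.084 − 0.79·41.879 = 101.036, which is < 105.826
-2.47·59.084 + 1.18·41.879 = -96.520, which is > -101.668
This sign pattern matches Outer.

Outer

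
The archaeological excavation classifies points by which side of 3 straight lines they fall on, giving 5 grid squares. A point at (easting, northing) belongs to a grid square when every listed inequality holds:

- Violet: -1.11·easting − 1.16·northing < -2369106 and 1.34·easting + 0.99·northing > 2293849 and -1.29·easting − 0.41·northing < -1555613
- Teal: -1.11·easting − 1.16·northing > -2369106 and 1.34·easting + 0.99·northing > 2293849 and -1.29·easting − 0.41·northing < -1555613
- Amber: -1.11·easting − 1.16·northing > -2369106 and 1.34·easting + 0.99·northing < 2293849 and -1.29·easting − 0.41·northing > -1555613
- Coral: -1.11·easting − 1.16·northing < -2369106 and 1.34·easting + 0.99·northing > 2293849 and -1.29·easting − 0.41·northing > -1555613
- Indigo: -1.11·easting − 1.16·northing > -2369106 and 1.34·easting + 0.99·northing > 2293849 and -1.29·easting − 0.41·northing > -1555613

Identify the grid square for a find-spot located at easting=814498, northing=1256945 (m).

Teal

-1.11·814498 − 1.16·1256945 = -2362148.980, which is > -2369106
1.34·814498 + 0.99·1256945 = 2335802.870, which is > 2293849
-1.29·814498 − 0.41·1256945 = -1566049.870, which is < -1555613
This sign pattern matches Teal.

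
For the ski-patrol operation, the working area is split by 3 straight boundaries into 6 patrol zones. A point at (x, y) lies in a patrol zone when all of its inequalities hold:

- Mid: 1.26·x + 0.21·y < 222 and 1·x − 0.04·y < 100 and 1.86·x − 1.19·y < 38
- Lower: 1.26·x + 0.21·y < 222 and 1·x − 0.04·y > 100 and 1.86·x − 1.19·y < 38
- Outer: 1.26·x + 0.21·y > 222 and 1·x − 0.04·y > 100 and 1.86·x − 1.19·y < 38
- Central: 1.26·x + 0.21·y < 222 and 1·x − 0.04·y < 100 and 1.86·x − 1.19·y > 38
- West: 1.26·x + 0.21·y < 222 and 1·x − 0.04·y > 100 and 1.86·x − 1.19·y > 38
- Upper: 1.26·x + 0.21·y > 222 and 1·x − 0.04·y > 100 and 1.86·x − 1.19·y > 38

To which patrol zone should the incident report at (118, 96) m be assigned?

West

1.26·118 + 0.21·96 = 168.840, which is < 222
1·118 − 0.04·96 = 114.160, which is > 100
1.86·118 − 1.19·96 = 105.240, which is > 38
This sign pattern matches West.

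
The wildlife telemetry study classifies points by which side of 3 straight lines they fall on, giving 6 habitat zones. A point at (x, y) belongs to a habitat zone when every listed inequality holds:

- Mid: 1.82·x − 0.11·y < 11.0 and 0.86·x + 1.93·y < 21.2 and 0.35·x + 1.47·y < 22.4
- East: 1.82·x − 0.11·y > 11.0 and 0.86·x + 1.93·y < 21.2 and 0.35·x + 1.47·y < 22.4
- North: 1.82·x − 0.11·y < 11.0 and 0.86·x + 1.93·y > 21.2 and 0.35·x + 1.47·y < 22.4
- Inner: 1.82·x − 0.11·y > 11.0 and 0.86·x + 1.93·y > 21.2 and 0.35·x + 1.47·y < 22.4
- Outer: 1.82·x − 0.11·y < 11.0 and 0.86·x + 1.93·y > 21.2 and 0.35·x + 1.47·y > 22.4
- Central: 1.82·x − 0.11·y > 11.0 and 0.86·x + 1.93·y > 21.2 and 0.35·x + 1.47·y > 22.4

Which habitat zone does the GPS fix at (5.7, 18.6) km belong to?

1.82·5.7 − 0.11·18.6 = 8.328, which is < 11.0
0.86·5.7 + 1.93·18.6 = 40.800, which is > 21.2
0.35·5.7 + 1.47·18.6 = 29.337, which is > 22.4
This sign pattern matches Outer.

Outer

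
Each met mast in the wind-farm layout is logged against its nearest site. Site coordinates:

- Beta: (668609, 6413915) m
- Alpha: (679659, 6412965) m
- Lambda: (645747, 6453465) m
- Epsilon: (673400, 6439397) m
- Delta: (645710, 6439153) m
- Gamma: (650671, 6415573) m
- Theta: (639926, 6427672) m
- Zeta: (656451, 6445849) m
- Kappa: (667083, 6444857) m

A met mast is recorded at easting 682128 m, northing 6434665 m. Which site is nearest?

Epsilon

Squared distances to each site:
Beta: 613325861.000; Alpha: 476985961.000; Lambda: 1677017161.000; Epsilon: 98569808.000; Delta: 1346412868.000; Gamma: 1354047313.000; Theta: 1829910853.000; Zeta: 784390185.000; Kappa: 330228889.000.
Minimum at Epsilon.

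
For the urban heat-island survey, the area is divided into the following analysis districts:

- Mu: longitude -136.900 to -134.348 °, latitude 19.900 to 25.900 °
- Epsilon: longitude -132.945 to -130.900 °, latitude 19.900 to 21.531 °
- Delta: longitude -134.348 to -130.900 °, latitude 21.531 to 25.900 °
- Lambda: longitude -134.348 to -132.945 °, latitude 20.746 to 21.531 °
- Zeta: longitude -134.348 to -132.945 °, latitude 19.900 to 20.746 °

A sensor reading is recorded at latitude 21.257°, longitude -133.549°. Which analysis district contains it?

The point has longitude = -133.549 and latitude = 21.257.
Only Lambda satisfies -134.348 ≤ longitude ≤ -132.945 and 20.746 ≤ latitude ≤ 21.531.

Lambda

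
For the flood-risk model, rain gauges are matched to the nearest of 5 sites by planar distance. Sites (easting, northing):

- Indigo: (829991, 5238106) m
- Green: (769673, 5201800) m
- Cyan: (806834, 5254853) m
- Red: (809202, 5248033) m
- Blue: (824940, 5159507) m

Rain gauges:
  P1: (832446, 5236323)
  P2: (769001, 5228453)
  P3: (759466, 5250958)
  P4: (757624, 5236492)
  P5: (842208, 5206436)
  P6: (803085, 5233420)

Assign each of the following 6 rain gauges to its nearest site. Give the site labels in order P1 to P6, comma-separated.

P1 → Indigo (d²=9206114.00)
P2 → Green (d²=710833993.00)
P3 → Cyan (d²=2258898449.00)
P4 → Green (d²=1348713265.00)
P5 → Indigo (d²=1152243989.00)
P6 → Red (d²=250957458.00)

Indigo, Green, Cyan, Green, Indigo, Red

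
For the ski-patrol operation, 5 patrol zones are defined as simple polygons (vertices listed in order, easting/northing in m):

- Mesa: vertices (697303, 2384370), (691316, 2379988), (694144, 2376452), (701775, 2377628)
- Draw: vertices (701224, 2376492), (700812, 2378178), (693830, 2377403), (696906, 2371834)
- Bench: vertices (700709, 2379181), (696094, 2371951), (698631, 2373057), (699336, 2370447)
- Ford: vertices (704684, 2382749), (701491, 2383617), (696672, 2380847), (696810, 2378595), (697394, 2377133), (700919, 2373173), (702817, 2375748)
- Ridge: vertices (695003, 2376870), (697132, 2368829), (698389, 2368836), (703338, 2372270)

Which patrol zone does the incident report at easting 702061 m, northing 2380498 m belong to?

Cast a ray rightward from (702061, 2380498). For each polygon, the edges (by vertex number in listed order) whose endpoints lie on opposite sides of northing = 2380498, where each meets that height, and whether that is right or left of the point:
Mesa: 1–2 at easting≈692012.8 (left), 4–1 at easting≈699871.3 (left) → 0 crossings.
Draw: no edge straddles that height → 0 crossings.
Bench: no edge straddles that height → 0 crossings.
Ford: 3–4 at easting≈696693.4 (left), 7–1 at easting≈704083.7 (right) → 1 crossing.
Ridge: no edge straddles that height → 0 crossings.
Only Ford has an odd count, so the point is inside Ford.

Ford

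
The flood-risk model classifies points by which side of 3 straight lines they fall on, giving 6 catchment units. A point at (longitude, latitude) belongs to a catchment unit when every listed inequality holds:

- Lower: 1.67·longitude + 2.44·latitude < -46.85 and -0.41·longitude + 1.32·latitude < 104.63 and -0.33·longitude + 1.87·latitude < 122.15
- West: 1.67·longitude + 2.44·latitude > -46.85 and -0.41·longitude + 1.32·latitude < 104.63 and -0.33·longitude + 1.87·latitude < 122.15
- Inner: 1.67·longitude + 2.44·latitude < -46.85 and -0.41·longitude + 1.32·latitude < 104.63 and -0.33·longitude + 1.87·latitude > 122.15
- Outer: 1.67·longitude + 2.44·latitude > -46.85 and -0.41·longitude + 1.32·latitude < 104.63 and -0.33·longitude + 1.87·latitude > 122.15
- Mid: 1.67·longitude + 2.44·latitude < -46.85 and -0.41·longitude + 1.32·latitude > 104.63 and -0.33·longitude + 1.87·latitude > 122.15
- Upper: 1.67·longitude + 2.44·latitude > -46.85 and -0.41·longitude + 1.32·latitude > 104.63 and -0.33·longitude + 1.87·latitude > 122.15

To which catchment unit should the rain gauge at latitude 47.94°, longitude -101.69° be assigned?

1.67·-101.69 + 2.44·47.94 = -52.849, which is < -46.85
-0.41·-101.69 + 1.32·47.94 = 104.974, which is > 104.63
-0.33·-101.69 + 1.87·47.94 = 123.206, which is > 122.15
This sign pattern matches Mid.

Mid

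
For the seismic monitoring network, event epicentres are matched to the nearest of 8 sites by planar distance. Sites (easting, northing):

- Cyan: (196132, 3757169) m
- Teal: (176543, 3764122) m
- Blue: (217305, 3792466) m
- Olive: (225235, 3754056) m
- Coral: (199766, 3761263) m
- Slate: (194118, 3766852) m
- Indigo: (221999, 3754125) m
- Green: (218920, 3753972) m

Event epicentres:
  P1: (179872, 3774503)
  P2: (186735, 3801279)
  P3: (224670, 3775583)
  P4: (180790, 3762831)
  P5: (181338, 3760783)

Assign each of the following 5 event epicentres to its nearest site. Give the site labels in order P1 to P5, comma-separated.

P1 → Teal (d²=118847402.00)
P2 → Blue (d²=1012193869.00)
P3 → Blue (d²=339278914.00)
P4 → Teal (d²=19703690.00)
P5 → Teal (d²=34140946.00)

Teal, Blue, Blue, Teal, Teal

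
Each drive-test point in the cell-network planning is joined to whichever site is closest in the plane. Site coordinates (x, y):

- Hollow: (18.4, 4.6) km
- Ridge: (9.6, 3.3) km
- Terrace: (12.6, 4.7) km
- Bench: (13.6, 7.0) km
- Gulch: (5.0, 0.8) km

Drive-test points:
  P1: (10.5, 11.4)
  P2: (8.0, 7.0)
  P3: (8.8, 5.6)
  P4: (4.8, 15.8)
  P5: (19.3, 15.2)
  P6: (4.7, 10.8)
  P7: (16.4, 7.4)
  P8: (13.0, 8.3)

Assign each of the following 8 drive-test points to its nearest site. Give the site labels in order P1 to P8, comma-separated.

Bench, Ridge, Ridge, Bench, Bench, Ridge, Bench, Bench

P1 → Bench (d²=28.97)
P2 → Ridge (d²=16.25)
P3 → Ridge (d²=5.93)
P4 → Bench (d²=154.88)
P5 → Bench (d²=99.73)
P6 → Ridge (d²=80.26)
P7 → Bench (d²=8.00)
P8 → Bench (d²=2.05)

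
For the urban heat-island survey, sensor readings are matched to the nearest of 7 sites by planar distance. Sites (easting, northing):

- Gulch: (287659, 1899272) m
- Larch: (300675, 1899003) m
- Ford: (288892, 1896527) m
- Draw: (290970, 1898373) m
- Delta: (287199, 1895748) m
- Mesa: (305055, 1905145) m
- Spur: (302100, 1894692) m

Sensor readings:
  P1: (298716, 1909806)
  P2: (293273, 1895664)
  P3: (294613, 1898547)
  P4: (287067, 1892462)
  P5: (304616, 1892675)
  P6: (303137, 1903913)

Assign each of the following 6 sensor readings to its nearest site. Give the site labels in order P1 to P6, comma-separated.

Mesa, Draw, Draw, Delta, Spur, Mesa

P1 → Mesa (d²=61907842.00)
P2 → Draw (d²=12642490.00)
P3 → Draw (d²=13301725.00)
P4 → Delta (d²=10815220.00)
P5 → Spur (d²=10398545.00)
P6 → Mesa (d²=5196548.00)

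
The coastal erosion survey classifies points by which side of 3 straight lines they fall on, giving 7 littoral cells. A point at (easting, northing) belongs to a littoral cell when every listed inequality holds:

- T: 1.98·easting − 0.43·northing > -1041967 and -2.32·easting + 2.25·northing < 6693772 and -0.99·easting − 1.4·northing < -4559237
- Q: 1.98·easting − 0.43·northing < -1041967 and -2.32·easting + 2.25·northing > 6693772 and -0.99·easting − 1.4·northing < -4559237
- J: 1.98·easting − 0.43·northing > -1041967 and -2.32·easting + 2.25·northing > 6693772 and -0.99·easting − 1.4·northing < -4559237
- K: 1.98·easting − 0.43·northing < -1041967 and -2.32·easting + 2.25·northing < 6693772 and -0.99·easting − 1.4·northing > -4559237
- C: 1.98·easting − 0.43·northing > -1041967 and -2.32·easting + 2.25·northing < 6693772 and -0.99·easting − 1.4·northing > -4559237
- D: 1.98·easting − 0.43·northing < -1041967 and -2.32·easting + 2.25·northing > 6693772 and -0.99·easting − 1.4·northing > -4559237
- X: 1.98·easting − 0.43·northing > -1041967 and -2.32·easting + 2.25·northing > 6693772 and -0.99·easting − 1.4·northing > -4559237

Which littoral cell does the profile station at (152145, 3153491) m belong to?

Q

1.98·152145 − 0.43·3153491 = -1054754.030, which is < -1041967
-2.32·152145 + 2.25·3153491 = 6742378.350, which is > 6693772
-0.99·152145 − 1.4·3153491 = -4565510.950, which is < -4559237
This sign pattern matches Q.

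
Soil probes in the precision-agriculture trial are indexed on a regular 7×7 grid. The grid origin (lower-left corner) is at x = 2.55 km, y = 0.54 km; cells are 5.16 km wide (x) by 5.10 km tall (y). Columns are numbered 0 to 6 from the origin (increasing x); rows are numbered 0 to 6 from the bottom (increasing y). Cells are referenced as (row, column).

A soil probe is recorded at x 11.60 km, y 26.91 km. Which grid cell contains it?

Column index: ⌊(11.60 − 2.55) / 5.16⌋ = ⌊1.754⌋ = 1
Row offset from origin: ⌊(26.91 − 0.54) / 5.10⌋ = ⌊5.171⌋ = 5 → row 5

(5, 1)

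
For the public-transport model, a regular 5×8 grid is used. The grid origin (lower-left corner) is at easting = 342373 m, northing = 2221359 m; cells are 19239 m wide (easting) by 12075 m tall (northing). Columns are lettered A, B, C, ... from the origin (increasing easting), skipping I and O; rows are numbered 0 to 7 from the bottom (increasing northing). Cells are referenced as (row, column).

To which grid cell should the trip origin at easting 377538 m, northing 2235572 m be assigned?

(1, B)

Column index: ⌊(377538 − 342373) / 19239⌋ = ⌊1.828⌋ = 1 → column B
Row offset from origin: ⌊(2235572 − 2221359) / 12075⌋ = ⌊1.177⌋ = 1 → row 1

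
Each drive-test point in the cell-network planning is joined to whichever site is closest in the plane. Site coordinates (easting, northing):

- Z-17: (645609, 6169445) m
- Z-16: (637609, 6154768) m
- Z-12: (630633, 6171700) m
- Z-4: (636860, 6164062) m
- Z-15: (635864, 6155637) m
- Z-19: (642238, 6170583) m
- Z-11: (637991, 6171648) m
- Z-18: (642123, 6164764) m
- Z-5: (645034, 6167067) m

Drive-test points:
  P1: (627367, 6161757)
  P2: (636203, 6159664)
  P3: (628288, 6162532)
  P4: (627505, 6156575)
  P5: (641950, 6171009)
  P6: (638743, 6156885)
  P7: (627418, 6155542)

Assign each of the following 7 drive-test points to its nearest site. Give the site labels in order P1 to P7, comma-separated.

Z-4, Z-15, Z-4, Z-15, Z-19, Z-16, Z-15

P1 → Z-4 (d²=95430074.00)
P2 → Z-15 (d²=16331650.00)
P3 → Z-4 (d²=75820084.00)
P4 → Z-15 (d²=70752725.00)
P5 → Z-19 (d²=264420.00)
P6 → Z-16 (d²=5767645.00)
P7 → Z-15 (d²=71343941.00)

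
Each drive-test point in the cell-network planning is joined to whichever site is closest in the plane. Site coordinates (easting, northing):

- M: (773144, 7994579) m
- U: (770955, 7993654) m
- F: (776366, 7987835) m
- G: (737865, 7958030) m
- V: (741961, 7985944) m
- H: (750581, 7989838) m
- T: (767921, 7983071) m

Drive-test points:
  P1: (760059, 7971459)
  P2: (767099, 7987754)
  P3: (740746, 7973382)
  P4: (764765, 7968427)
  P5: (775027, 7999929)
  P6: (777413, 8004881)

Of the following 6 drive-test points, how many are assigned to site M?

2

P1 → T
P2 → T
P3 → V
P4 → T
P5 → M
P6 → M
2 of the 6 go to M.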